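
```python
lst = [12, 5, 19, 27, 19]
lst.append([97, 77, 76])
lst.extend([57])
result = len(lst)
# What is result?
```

After line 1: lst = [12, 5, 19, 27, 19]
After line 2 (append adds [97, 77, 76] as single element): lst = [12, 5, 19, 27, 19, [97, 77, 76]]
After line 3 (extend unpacks [57], adds 57): lst = [12, 5, 19, 27, 19, [97, 77, 76], 57]
After line 4: result = len(lst) = 7

7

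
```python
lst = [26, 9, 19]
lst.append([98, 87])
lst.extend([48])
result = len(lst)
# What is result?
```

After line 1: lst = [26, 9, 19]
After line 2 (append adds [98, 87] as single element): lst = [26, 9, 19, [98, 87]]
After line 3 (extend unpacks [48], adds 48): lst = [26, 9, 19, [98, 87], 48]
After line 4: result = len(lst) = 5

5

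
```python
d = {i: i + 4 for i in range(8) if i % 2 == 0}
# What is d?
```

{0: 4, 2: 6, 4: 8, 6: 10}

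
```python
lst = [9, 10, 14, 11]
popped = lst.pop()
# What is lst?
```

[9, 10, 14]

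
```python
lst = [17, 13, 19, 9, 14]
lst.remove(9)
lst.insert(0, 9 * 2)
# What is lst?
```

After line 1: lst = [17, 13, 19, 9, 14]
After line 2 (remove first 9): lst = [17, 13, 19, 14]
After line 3 (insert 18 at index 0): lst = [18, 17, 13, 19, 14]

[18, 17, 13, 19, 14]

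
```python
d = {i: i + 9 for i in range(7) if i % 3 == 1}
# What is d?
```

{1: 10, 4: 13}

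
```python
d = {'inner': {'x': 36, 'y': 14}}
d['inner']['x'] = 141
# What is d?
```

After line 1: d = {'inner': {'x': 36, 'y': 14}}
After line 2 (inner x overwritten): d = {'inner': {'x': 141, 'y': 14}}

{'inner': {'x': 141, 'y': 14}}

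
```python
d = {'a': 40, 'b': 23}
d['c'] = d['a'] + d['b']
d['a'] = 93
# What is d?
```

After line 1: d = {'a': 40, 'b': 23}
After line 2 (d['c'] = 40 + 23): d = {'a': 40, 'b': 23, 'c': 63}
After line 3: d = {'a': 93, 'b': 23, 'c': 63}

{'a': 93, 'b': 23, 'c': 63}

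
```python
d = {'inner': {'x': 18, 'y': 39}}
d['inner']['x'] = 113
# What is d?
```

After line 1: d = {'inner': {'x': 18, 'y': 39}}
After line 2 (inner x overwritten): d = {'inner': {'x': 113, 'y': 39}}

{'inner': {'x': 113, 'y': 39}}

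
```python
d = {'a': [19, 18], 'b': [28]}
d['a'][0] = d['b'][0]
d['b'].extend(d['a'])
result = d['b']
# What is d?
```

After line 1: d = {'a': [19, 18], 'b': [28]}
After line 2 (a[0] = b[0] = 28): d = {'a': [28, 18], 'b': [28]}
After line 3 (b.extend(a) appends [28, 18]): d = {'a': [28, 18], 'b': [28, 28, 18]}
After line 4: result = d['b'] = [28, 28, 18]

{'a': [28, 18], 'b': [28, 28, 18]}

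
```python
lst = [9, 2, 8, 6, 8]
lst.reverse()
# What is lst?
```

[8, 6, 8, 2, 9]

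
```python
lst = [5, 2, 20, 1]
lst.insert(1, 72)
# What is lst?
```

[5, 72, 2, 20, 1]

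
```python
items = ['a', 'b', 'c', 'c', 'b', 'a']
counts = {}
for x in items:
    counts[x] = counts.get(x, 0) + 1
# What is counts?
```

Initial: counts = {}, items = ['a', 'b', 'c', 'c', 'b', 'a']
See 'a': counts = {'a': 1}
See 'b': counts = {'a': 1, 'b': 1}
See 'c': counts = {'a': 1, 'b': 1, 'c': 1}
See 'c': counts = {'a': 1, 'b': 1, 'c': 2}
See 'b': counts = {'a': 1, 'b': 2, 'c': 2}
See 'a': counts = {'a': 2, 'b': 2, 'c': 2}

{'a': 2, 'b': 2, 'c': 2}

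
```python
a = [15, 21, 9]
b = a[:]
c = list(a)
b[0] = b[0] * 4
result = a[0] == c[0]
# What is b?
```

After line 1: a = [15, 21, 9]
After line 2 (b = a[:], copy): a = [15, 21, 9], b = [15, 21, 9]
After line 3 (c = list(a) is a copy, new object): c = [15, 21, 9]
After line 4 (b[0] = 15 * 4 = 60; only b mutates (copy)): a = [15, 21, 9], b = [60, 21, 9], c = [15, 21, 9]
After line 5 (a[0] = 15, c[0] = 15; result = True)

[60, 21, 9]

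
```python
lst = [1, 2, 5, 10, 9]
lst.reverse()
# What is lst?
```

[9, 10, 5, 2, 1]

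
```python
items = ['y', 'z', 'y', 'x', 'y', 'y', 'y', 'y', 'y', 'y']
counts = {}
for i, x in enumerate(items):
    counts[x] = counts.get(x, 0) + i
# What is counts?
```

Initial: counts = {}, items = ['y', 'z', 'y', 'x', 'y', 'y', 'y', 'y', 'y', 'y']
i=0, x='y': counts = {'y': 0}
i=1, x='z': counts = {'y': 0, 'z': 1}
i=2, x='y': counts = {'y': 2, 'z': 1}
i=3, x='x': counts = {'y': 2, 'z': 1, 'x': 3}
i=4, x='y': counts = {'y': 6, 'z': 1, 'x': 3}
i=5, x='y': counts = {'y': 11, 'z': 1, 'x': 3}
i=6, x='y': counts = {'y': 17, 'z': 1, 'x': 3}
i=7, x='y': counts = {'y': 24, 'z': 1, 'x': 3}
i=8, x='y': counts = {'y': 32, 'z': 1, 'x': 3}
i=9, x='y': counts = {'y': 41, 'z': 1, 'x': 3}

{'y': 41, 'z': 1, 'x': 3}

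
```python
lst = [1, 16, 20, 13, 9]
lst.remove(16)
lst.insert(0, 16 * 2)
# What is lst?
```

After line 1: lst = [1, 16, 20, 13, 9]
After line 2 (remove first 16): lst = [1, 20, 13, 9]
After line 3 (insert 32 at index 0): lst = [32, 1, 20, 13, 9]

[32, 1, 20, 13, 9]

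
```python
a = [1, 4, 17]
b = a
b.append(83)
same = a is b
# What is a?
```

After line 1: a = [1, 4, 17]
After line 2 (b = a is an alias, same object): a = [1, 4, 17], b = [1, 4, 17]
After line 3 (b.append mutates the shared list): a = [1, 4, 17, 83], b = [1, 4, 17, 83]
After line 4 (same = a is b; same object -> True): same = True

[1, 4, 17, 83]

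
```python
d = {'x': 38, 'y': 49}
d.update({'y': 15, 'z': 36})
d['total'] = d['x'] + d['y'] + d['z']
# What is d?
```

After line 1: d = {'x': 38, 'y': 49}
After line 2 (y overwritten, z added): d = {'x': 38, 'y': 15, 'z': 36}
After line 3 (total = 38 + 15 + 36 = 89): d = {'x': 38, 'y': 15, 'z': 36, 'total': 89}

{'x': 38, 'y': 15, 'z': 36, 'total': 89}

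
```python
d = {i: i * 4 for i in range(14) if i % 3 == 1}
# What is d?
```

{1: 4, 4: 16, 7: 28, 10: 40, 13: 52}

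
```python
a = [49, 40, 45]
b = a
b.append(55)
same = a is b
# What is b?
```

After line 1: a = [49, 40, 45]
After line 2 (b = a is an alias, same object): a = [49, 40, 45], b = [49, 40, 45]
After line 3 (b.append mutates the shared list): a = [49, 40, 45, 55], b = [49, 40, 45, 55]
After line 4 (same = a is b; same object -> True): same = True

[49, 40, 45, 55]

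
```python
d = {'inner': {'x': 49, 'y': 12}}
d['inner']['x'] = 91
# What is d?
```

After line 1: d = {'inner': {'x': 49, 'y': 12}}
After line 2 (inner x overwritten): d = {'inner': {'x': 91, 'y': 12}}

{'inner': {'x': 91, 'y': 12}}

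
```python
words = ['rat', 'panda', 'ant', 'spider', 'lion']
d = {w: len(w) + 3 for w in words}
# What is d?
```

{'rat': 6, 'panda': 8, 'ant': 6, 'spider': 9, 'lion': 7}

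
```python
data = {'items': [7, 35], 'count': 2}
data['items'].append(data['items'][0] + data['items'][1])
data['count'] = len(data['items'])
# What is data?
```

After line 1: data = {'items': [7, 35], 'count': 2}
After line 2 (append 7 + 35 = 42): data = {'items': [7, 35, 42], 'count': 2}
After line 3 (count = len(items) = 3): data = {'items': [7, 35, 42], 'count': 3}

{'items': [7, 35, 42], 'count': 3}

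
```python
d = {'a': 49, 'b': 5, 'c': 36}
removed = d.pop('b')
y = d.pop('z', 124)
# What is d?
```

After line 1: d = {'a': 49, 'b': 5, 'c': 36}
After line 2 (pop 'b' returns 5): d = {'a': 49, 'c': 36}, removed = 5
After line 3 (pop 'z' missing, returns default 124): d = {'a': 49, 'c': 36}, y = 124

{'a': 49, 'c': 36}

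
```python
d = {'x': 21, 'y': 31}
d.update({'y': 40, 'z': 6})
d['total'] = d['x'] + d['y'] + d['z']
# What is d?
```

After line 1: d = {'x': 21, 'y': 31}
After line 2 (y overwritten, z added): d = {'x': 21, 'y': 40, 'z': 6}
After line 3 (total = 21 + 40 + 6 = 67): d = {'x': 21, 'y': 40, 'z': 6, 'total': 67}

{'x': 21, 'y': 40, 'z': 6, 'total': 67}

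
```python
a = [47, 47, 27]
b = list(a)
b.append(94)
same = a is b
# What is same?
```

After line 1: a = [47, 47, 27]
After line 2 (b = list(a) is a shallow copy, new object): a = [47, 47, 27], b = [47, 47, 27]
After line 3 (append only mutates b): a = [47, 47, 27], b = [47, 47, 27, 94]
After line 4 (same = a is b; different objects -> False): same = False

False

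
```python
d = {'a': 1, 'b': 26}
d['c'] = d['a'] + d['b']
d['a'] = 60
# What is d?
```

After line 1: d = {'a': 1, 'b': 26}
After line 2 (d['c'] = 1 + 26): d = {'a': 1, 'b': 26, 'c': 27}
After line 3: d = {'a': 60, 'b': 26, 'c': 27}

{'a': 60, 'b': 26, 'c': 27}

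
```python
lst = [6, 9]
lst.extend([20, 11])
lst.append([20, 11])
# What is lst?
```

After line 1: lst = [6, 9]
After line 2 (extend unpacks [20, 11]): lst = [6, 9, 20, 11]
After line 3 (append adds [20, 11] as single element): lst = [6, 9, 20, 11, [20, 11]]

[6, 9, 20, 11, [20, 11]]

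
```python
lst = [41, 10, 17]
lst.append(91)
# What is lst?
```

[41, 10, 17, 91]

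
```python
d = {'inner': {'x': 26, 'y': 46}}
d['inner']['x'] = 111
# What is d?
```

After line 1: d = {'inner': {'x': 26, 'y': 46}}
After line 2 (inner x overwritten): d = {'inner': {'x': 111, 'y': 46}}

{'inner': {'x': 111, 'y': 46}}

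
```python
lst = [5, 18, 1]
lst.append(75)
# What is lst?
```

[5, 18, 1, 75]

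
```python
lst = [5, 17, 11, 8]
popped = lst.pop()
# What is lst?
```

[5, 17, 11]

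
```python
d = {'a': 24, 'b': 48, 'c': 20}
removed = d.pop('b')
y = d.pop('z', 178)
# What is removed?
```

After line 1: d = {'a': 24, 'b': 48, 'c': 20}
After line 2 (pop 'b' returns 48): d = {'a': 24, 'c': 20}, removed = 48
After line 3 (pop 'z' missing, returns default 178): d = {'a': 24, 'c': 20}, y = 178

48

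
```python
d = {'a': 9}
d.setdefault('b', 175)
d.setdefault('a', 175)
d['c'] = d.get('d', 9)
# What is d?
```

After line 1: d = {'a': 9}
After line 2 (setdefault adds 'b'=175): d = {'a': 9, 'b': 175}
After line 3 (setdefault 'a' no-op, already exists): d = {'a': 9, 'b': 175}
After line 4 (get('d', 9) returns default since 'd' not in d): d = {'a': 9, 'b': 175, 'c': 9}

{'a': 9, 'b': 175, 'c': 9}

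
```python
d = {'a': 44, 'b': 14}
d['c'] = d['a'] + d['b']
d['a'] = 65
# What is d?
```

After line 1: d = {'a': 44, 'b': 14}
After line 2 (d['c'] = 44 + 14): d = {'a': 44, 'b': 14, 'c': 58}
After line 3: d = {'a': 65, 'b': 14, 'c': 58}

{'a': 65, 'b': 14, 'c': 58}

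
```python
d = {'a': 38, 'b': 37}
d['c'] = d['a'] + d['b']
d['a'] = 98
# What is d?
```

After line 1: d = {'a': 38, 'b': 37}
After line 2 (d['c'] = 38 + 37): d = {'a': 38, 'b': 37, 'c': 75}
After line 3: d = {'a': 98, 'b': 37, 'c': 75}

{'a': 98, 'b': 37, 'c': 75}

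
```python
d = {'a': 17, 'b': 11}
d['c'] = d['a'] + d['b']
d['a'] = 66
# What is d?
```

After line 1: d = {'a': 17, 'b': 11}
After line 2 (d['c'] = 17 + 11): d = {'a': 17, 'b': 11, 'c': 28}
After line 3: d = {'a': 66, 'b': 11, 'c': 28}

{'a': 66, 'b': 11, 'c': 28}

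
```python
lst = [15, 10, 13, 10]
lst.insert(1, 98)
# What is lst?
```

[15, 98, 10, 13, 10]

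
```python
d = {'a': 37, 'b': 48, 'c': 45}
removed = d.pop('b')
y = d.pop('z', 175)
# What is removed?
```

After line 1: d = {'a': 37, 'b': 48, 'c': 45}
After line 2 (pop 'b' returns 48): d = {'a': 37, 'c': 45}, removed = 48
After line 3 (pop 'z' missing, returns default 175): d = {'a': 37, 'c': 45}, y = 175

48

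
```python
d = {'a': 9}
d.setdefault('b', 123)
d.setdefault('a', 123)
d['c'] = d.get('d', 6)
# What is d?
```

After line 1: d = {'a': 9}
After line 2 (setdefault adds 'b'=123): d = {'a': 9, 'b': 123}
After line 3 (setdefault 'a' no-op, already exists): d = {'a': 9, 'b': 123}
After line 4 (get('d', 6) returns default since 'd' not in d): d = {'a': 9, 'b': 123, 'c': 6}

{'a': 9, 'b': 123, 'c': 6}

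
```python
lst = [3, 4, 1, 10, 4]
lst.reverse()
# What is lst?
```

[4, 10, 1, 4, 3]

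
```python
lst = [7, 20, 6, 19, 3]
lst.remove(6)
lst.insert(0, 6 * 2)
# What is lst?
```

After line 1: lst = [7, 20, 6, 19, 3]
After line 2 (remove first 6): lst = [7, 20, 19, 3]
After line 3 (insert 12 at index 0): lst = [12, 7, 20, 19, 3]

[12, 7, 20, 19, 3]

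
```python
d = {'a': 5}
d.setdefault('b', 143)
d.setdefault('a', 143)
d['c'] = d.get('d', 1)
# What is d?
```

After line 1: d = {'a': 5}
After line 2 (setdefault adds 'b'=143): d = {'a': 5, 'b': 143}
After line 3 (setdefault 'a' no-op, already exists): d = {'a': 5, 'b': 143}
After line 4 (get('d', 1) returns default since 'd' not in d): d = {'a': 5, 'b': 143, 'c': 1}

{'a': 5, 'b': 143, 'c': 1}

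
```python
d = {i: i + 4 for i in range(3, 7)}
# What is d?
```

{3: 7, 4: 8, 5: 9, 6: 10}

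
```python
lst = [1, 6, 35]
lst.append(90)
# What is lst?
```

[1, 6, 35, 90]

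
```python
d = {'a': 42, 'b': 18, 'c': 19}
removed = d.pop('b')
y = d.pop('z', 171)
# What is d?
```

After line 1: d = {'a': 42, 'b': 18, 'c': 19}
After line 2 (pop 'b' returns 18): d = {'a': 42, 'c': 19}, removed = 18
After line 3 (pop 'z' missing, returns default 171): d = {'a': 42, 'c': 19}, y = 171

{'a': 42, 'c': 19}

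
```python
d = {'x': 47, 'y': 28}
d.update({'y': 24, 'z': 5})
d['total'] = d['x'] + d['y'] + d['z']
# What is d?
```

After line 1: d = {'x': 47, 'y': 28}
After line 2 (y overwritten, z added): d = {'x': 47, 'y': 24, 'z': 5}
After line 3 (total = 47 + 24 + 5 = 76): d = {'x': 47, 'y': 24, 'z': 5, 'total': 76}

{'x': 47, 'y': 24, 'z': 5, 'total': 76}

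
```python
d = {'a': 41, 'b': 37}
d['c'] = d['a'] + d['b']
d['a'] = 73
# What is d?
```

After line 1: d = {'a': 41, 'b': 37}
After line 2 (d['c'] = 41 + 37): d = {'a': 41, 'b': 37, 'c': 78}
After line 3: d = {'a': 73, 'b': 37, 'c': 78}

{'a': 73, 'b': 37, 'c': 78}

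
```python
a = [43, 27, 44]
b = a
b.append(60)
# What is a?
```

After line 1: a = [43, 27, 44]
After line 2 (b = a is an alias, same object): a = [43, 27, 44], b = [43, 27, 44]
After line 3 (b.append mutates the shared list): a = [43, 27, 44, 60], b = [43, 27, 44, 60]

[43, 27, 44, 60]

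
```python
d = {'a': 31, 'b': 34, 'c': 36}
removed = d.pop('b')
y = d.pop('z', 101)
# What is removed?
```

After line 1: d = {'a': 31, 'b': 34, 'c': 36}
After line 2 (pop 'b' returns 34): d = {'a': 31, 'c': 36}, removed = 34
After line 3 (pop 'z' missing, returns default 101): d = {'a': 31, 'c': 36}, y = 101

34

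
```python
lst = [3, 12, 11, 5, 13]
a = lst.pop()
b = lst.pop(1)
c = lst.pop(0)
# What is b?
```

After line 1: lst = [3, 12, 11, 5, 13]
After line 2 (pop() -> a = 13): lst = [3, 12, 11, 5]
After line 3 (pop(1) -> b = 12): lst = [3, 11, 5]
After line 4 (pop(0) -> c = 3): lst = [11, 5]

12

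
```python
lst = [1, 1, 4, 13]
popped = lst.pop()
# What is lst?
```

[1, 1, 4]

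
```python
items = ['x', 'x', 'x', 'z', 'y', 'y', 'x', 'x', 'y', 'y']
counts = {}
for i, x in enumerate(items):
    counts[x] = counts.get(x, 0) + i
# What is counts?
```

Initial: counts = {}, items = ['x', 'x', 'x', 'z', 'y', 'y', 'x', 'x', 'y', 'y']
i=0, x='x': counts = {'x': 0}
i=1, x='x': counts = {'x': 1}
i=2, x='x': counts = {'x': 3}
i=3, x='z': counts = {'x': 3, 'z': 3}
i=4, x='y': counts = {'x': 3, 'z': 3, 'y': 4}
i=5, x='y': counts = {'x': 3, 'z': 3, 'y': 9}
i=6, x='x': counts = {'x': 9, 'z': 3, 'y': 9}
i=7, x='x': counts = {'x': 16, 'z': 3, 'y': 9}
i=8, x='y': counts = {'x': 16, 'z': 3, 'y': 17}
i=9, x='y': counts = {'x': 16, 'z': 3, 'y': 26}

{'x': 16, 'z': 3, 'y': 26}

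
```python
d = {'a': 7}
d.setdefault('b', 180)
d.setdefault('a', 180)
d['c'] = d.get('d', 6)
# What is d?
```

After line 1: d = {'a': 7}
After line 2 (setdefault adds 'b'=180): d = {'a': 7, 'b': 180}
After line 3 (setdefault 'a' no-op, already exists): d = {'a': 7, 'b': 180}
After line 4 (get('d', 6) returns default since 'd' not in d): d = {'a': 7, 'b': 180, 'c': 6}

{'a': 7, 'b': 180, 'c': 6}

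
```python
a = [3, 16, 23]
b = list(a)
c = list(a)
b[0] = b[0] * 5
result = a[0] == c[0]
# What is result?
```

After line 1: a = [3, 16, 23]
After line 2 (b = list(a), copy): a = [3, 16, 23], b = [3, 16, 23]
After line 3 (c = list(a) is a copy, new object): c = [3, 16, 23]
After line 4 (b[0] = 3 * 5 = 15; only b mutates (copy)): a = [3, 16, 23], b = [15, 16, 23], c = [3, 16, 23]
After line 5 (a[0] = 3, c[0] = 3; result = True)

True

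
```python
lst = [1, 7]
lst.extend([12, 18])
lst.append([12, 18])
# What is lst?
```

After line 1: lst = [1, 7]
After line 2 (extend unpacks [12, 18]): lst = [1, 7, 12, 18]
After line 3 (append adds [12, 18] as single element): lst = [1, 7, 12, 18, [12, 18]]

[1, 7, 12, 18, [12, 18]]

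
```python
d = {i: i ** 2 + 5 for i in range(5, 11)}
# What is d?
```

{5: 30, 6: 41, 7: 54, 8: 69, 9: 86, 10: 105}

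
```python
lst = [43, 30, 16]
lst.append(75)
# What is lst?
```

[43, 30, 16, 75]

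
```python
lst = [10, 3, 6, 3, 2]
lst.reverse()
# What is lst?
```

[2, 3, 6, 3, 10]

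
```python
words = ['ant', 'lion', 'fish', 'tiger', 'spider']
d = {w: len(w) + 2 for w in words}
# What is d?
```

{'ant': 5, 'lion': 6, 'fish': 6, 'tiger': 7, 'spider': 8}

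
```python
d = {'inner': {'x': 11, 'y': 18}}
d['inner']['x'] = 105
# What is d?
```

After line 1: d = {'inner': {'x': 11, 'y': 18}}
After line 2 (inner x overwritten): d = {'inner': {'x': 105, 'y': 18}}

{'inner': {'x': 105, 'y': 18}}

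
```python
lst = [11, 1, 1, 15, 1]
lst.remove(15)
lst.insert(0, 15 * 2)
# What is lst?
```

After line 1: lst = [11, 1, 1, 15, 1]
After line 2 (remove first 15): lst = [11, 1, 1, 1]
After line 3 (insert 30 at index 0): lst = [30, 11, 1, 1, 1]

[30, 11, 1, 1, 1]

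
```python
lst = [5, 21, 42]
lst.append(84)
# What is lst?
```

[5, 21, 42, 84]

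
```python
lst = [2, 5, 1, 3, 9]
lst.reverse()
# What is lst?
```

[9, 3, 1, 5, 2]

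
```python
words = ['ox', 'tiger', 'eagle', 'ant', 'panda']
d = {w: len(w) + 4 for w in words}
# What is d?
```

{'ox': 6, 'tiger': 9, 'eagle': 9, 'ant': 7, 'panda': 9}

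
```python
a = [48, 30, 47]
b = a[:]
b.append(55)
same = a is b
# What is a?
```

After line 1: a = [48, 30, 47]
After line 2 (b = a[:] is a shallow copy, new object): a = [48, 30, 47], b = [48, 30, 47]
After line 3 (append only mutates b): a = [48, 30, 47], b = [48, 30, 47, 55]
After line 4 (same = a is b; different objects -> False): same = False

[48, 30, 47]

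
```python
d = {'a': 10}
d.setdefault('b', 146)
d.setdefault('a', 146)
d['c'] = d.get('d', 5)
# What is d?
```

After line 1: d = {'a': 10}
After line 2 (setdefault adds 'b'=146): d = {'a': 10, 'b': 146}
After line 3 (setdefault 'a' no-op, already exists): d = {'a': 10, 'b': 146}
After line 4 (get('d', 5) returns default since 'd' not in d): d = {'a': 10, 'b': 146, 'c': 5}

{'a': 10, 'b': 146, 'c': 5}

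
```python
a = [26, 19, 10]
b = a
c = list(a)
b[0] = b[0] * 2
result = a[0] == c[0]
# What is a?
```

After line 1: a = [26, 19, 10]
After line 2 (b = a, alias): a = [26, 19, 10], b = [26, 19, 10]
After line 3 (c = list(a) is a copy, new object): c = [26, 19, 10]
After line 4 (b[0] = 26 * 2 = 52; mutates shared a/b): a = b = [52, 19, 10], c = [26, 19, 10]
After line 5 (a[0] = 52, c[0] = 26; result = False)

[52, 19, 10]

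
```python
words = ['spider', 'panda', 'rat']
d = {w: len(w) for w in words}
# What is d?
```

{'spider': 6, 'panda': 5, 'rat': 3}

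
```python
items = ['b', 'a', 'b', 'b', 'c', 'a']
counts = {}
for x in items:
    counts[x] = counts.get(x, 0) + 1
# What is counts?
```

Initial: counts = {}, items = ['b', 'a', 'b', 'b', 'c', 'a']
See 'b': counts = {'b': 1}
See 'a': counts = {'b': 1, 'a': 1}
See 'b': counts = {'b': 2, 'a': 1}
See 'b': counts = {'b': 3, 'a': 1}
See 'c': counts = {'b': 3, 'a': 1, 'c': 1}
See 'a': counts = {'b': 3, 'a': 2, 'c': 1}

{'b': 3, 'a': 2, 'c': 1}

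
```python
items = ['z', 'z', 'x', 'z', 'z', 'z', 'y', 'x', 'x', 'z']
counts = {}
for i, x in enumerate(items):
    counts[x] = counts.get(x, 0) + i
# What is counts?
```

Initial: counts = {}, items = ['z', 'z', 'x', 'z', 'z', 'z', 'y', 'x', 'x', 'z']
i=0, x='z': counts = {'z': 0}
i=1, x='z': counts = {'z': 1}
i=2, x='x': counts = {'z': 1, 'x': 2}
i=3, x='z': counts = {'z': 4, 'x': 2}
i=4, x='z': counts = {'z': 8, 'x': 2}
i=5, x='z': counts = {'z': 13, 'x': 2}
i=6, x='y': counts = {'z': 13, 'x': 2, 'y': 6}
i=7, x='x': counts = {'z': 13, 'x': 9, 'y': 6}
i=8, x='x': counts = {'z': 13, 'x': 17, 'y': 6}
i=9, x='z': counts = {'z': 22, 'x': 17, 'y': 6}

{'z': 22, 'x': 17, 'y': 6}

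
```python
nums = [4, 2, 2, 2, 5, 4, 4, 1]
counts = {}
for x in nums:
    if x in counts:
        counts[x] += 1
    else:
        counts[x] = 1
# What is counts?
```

Initial: counts = {}, nums = [4, 2, 2, 2, 5, 4, 4, 1]
See 4: counts = {4: 1}
See 2: counts = {4: 1, 2: 1}
See 2: counts = {4: 1, 2: 2}
See 2: counts = {4: 1, 2: 3}
See 5: counts = {4: 1, 2: 3, 5: 1}
See 4: counts = {4: 2, 2: 3, 5: 1}
See 4: counts = {4: 3, 2: 3, 5: 1}
See 1: counts = {4: 3, 2: 3, 5: 1, 1: 1}

{4: 3, 2: 3, 5: 1, 1: 1}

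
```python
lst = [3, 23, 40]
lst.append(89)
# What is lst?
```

[3, 23, 40, 89]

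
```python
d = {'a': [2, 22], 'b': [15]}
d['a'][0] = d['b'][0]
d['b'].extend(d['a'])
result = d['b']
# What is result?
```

After line 1: d = {'a': [2, 22], 'b': [15]}
After line 2 (a[0] = b[0] = 15): d = {'a': [15, 22], 'b': [15]}
After line 3 (b.extend(a) appends [15, 22]): d = {'a': [15, 22], 'b': [15, 15, 22]}
After line 4: result = d['b'] = [15, 15, 22]

[15, 15, 22]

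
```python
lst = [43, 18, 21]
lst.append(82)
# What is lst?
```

[43, 18, 21, 82]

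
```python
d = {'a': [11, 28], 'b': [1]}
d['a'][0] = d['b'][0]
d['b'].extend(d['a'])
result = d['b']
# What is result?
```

After line 1: d = {'a': [11, 28], 'b': [1]}
After line 2 (a[0] = b[0] = 1): d = {'a': [1, 28], 'b': [1]}
After line 3 (b.extend(a) appends [1, 28]): d = {'a': [1, 28], 'b': [1, 1, 28]}
After line 4: result = d['b'] = [1, 1, 28]

[1, 1, 28]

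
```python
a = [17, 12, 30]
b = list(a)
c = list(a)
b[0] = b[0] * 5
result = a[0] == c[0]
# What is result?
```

After line 1: a = [17, 12, 30]
After line 2 (b = list(a), copy): a = [17, 12, 30], b = [17, 12, 30]
After line 3 (c = list(a) is a copy, new object): c = [17, 12, 30]
After line 4 (b[0] = 17 * 5 = 85; only b mutates (copy)): a = [17, 12, 30], b = [85, 12, 30], c = [17, 12, 30]
After line 5 (a[0] = 17, c[0] = 17; result = True)

True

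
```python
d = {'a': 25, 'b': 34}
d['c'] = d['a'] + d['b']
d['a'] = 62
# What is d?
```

After line 1: d = {'a': 25, 'b': 34}
After line 2 (d['c'] = 25 + 34): d = {'a': 25, 'b': 34, 'c': 59}
After line 3: d = {'a': 62, 'b': 34, 'c': 59}

{'a': 62, 'b': 34, 'c': 59}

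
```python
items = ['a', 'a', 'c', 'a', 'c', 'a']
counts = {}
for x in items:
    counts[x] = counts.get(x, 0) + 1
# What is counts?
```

Initial: counts = {}, items = ['a', 'a', 'c', 'a', 'c', 'a']
See 'a': counts = {'a': 1}
See 'a': counts = {'a': 2}
See 'c': counts = {'a': 2, 'c': 1}
See 'a': counts = {'a': 3, 'c': 1}
See 'c': counts = {'a': 3, 'c': 2}
See 'a': counts = {'a': 4, 'c': 2}

{'a': 4, 'c': 2}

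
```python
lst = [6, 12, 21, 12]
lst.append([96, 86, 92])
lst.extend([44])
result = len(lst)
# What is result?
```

After line 1: lst = [6, 12, 21, 12]
After line 2 (append adds [96, 86, 92] as single element): lst = [6, 12, 21, 12, [96, 86, 92]]
After line 3 (extend unpacks [44], adds 44): lst = [6, 12, 21, 12, [96, 86, 92], 44]
After line 4: result = len(lst) = 6

6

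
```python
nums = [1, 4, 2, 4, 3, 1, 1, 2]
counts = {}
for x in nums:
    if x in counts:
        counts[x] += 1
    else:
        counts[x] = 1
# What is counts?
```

Initial: counts = {}, nums = [1, 4, 2, 4, 3, 1, 1, 2]
See 1: counts = {1: 1}
See 4: counts = {1: 1, 4: 1}
See 2: counts = {1: 1, 4: 1, 2: 1}
See 4: counts = {1: 1, 4: 2, 2: 1}
See 3: counts = {1: 1, 4: 2, 2: 1, 3: 1}
See 1: counts = {1: 2, 4: 2, 2: 1, 3: 1}
See 1: counts = {1: 3, 4: 2, 2: 1, 3: 1}
See 2: counts = {1: 3, 4: 2, 2: 2, 3: 1}

{1: 3, 4: 2, 2: 2, 3: 1}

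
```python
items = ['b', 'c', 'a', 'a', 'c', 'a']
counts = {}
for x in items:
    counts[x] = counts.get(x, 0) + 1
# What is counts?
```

Initial: counts = {}, items = ['b', 'c', 'a', 'a', 'c', 'a']
See 'b': counts = {'b': 1}
See 'c': counts = {'b': 1, 'c': 1}
See 'a': counts = {'b': 1, 'c': 1, 'a': 1}
See 'a': counts = {'b': 1, 'c': 1, 'a': 2}
See 'c': counts = {'b': 1, 'c': 2, 'a': 2}
See 'a': counts = {'b': 1, 'c': 2, 'a': 3}

{'b': 1, 'c': 2, 'a': 3}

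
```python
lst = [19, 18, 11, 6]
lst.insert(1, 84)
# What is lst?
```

[19, 84, 18, 11, 6]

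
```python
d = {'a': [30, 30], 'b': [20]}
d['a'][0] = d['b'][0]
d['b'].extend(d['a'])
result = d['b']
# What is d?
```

After line 1: d = {'a': [30, 30], 'b': [20]}
After line 2 (a[0] = b[0] = 20): d = {'a': [20, 30], 'b': [20]}
After line 3 (b.extend(a) appends [20, 30]): d = {'a': [20, 30], 'b': [20, 20, 30]}
After line 4: result = d['b'] = [20, 20, 30]

{'a': [20, 30], 'b': [20, 20, 30]}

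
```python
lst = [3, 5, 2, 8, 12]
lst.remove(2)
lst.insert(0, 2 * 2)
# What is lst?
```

After line 1: lst = [3, 5, 2, 8, 12]
After line 2 (remove first 2): lst = [3, 5, 8, 12]
After line 3 (insert 4 at index 0): lst = [4, 3, 5, 8, 12]

[4, 3, 5, 8, 12]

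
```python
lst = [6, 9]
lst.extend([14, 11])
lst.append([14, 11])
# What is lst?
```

After line 1: lst = [6, 9]
After line 2 (extend unpacks [14, 11]): lst = [6, 9, 14, 11]
After line 3 (append adds [14, 11] as single element): lst = [6, 9, 14, 11, [14, 11]]

[6, 9, 14, 11, [14, 11]]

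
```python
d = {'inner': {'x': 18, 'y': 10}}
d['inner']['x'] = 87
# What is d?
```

After line 1: d = {'inner': {'x': 18, 'y': 10}}
After line 2 (inner x overwritten): d = {'inner': {'x': 87, 'y': 10}}

{'inner': {'x': 87, 'y': 10}}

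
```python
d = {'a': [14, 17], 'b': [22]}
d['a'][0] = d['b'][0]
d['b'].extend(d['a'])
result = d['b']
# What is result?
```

After line 1: d = {'a': [14, 17], 'b': [22]}
After line 2 (a[0] = b[0] = 22): d = {'a': [22, 17], 'b': [22]}
After line 3 (b.extend(a) appends [22, 17]): d = {'a': [22, 17], 'b': [22, 22, 17]}
After line 4: result = d['b'] = [22, 22, 17]

[22, 22, 17]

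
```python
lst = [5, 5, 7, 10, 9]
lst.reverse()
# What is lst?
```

[9, 10, 7, 5, 5]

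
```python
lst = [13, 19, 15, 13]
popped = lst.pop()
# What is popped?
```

13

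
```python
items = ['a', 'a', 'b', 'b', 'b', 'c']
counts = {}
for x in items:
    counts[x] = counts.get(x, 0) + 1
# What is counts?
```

Initial: counts = {}, items = ['a', 'a', 'b', 'b', 'b', 'c']
See 'a': counts = {'a': 1}
See 'a': counts = {'a': 2}
See 'b': counts = {'a': 2, 'b': 1}
See 'b': counts = {'a': 2, 'b': 2}
See 'b': counts = {'a': 2, 'b': 3}
See 'c': counts = {'a': 2, 'b': 3, 'c': 1}

{'a': 2, 'b': 3, 'c': 1}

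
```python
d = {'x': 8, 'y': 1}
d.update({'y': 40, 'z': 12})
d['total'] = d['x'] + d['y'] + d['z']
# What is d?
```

After line 1: d = {'x': 8, 'y': 1}
After line 2 (y overwritten, z added): d = {'x': 8, 'y': 40, 'z': 12}
After line 3 (total = 8 + 40 + 12 = 60): d = {'x': 8, 'y': 40, 'z': 12, 'total': 60}

{'x': 8, 'y': 40, 'z': 12, 'total': 60}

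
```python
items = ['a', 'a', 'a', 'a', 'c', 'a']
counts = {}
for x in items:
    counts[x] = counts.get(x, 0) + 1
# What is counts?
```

Initial: counts = {}, items = ['a', 'a', 'a', 'a', 'c', 'a']
See 'a': counts = {'a': 1}
See 'a': counts = {'a': 2}
See 'a': counts = {'a': 3}
See 'a': counts = {'a': 4}
See 'c': counts = {'a': 4, 'c': 1}
See 'a': counts = {'a': 5, 'c': 1}

{'a': 5, 'c': 1}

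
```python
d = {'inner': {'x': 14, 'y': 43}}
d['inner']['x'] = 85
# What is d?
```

After line 1: d = {'inner': {'x': 14, 'y': 43}}
After line 2 (inner x overwritten): d = {'inner': {'x': 85, 'y': 43}}

{'inner': {'x': 85, 'y': 43}}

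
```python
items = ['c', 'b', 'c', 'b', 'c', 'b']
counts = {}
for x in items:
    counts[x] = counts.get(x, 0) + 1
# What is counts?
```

Initial: counts = {}, items = ['c', 'b', 'c', 'b', 'c', 'b']
See 'c': counts = {'c': 1}
See 'b': counts = {'c': 1, 'b': 1}
See 'c': counts = {'c': 2, 'b': 1}
See 'b': counts = {'c': 2, 'b': 2}
See 'c': counts = {'c': 3, 'b': 2}
See 'b': counts = {'c': 3, 'b': 3}

{'c': 3, 'b': 3}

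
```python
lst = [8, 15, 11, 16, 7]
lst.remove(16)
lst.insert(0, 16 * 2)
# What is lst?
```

After line 1: lst = [8, 15, 11, 16, 7]
After line 2 (remove first 16): lst = [8, 15, 11, 7]
After line 3 (insert 32 at index 0): lst = [32, 8, 15, 11, 7]

[32, 8, 15, 11, 7]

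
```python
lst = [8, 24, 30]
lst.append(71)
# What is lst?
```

[8, 24, 30, 71]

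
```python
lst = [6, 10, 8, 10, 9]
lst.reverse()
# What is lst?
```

[9, 10, 8, 10, 6]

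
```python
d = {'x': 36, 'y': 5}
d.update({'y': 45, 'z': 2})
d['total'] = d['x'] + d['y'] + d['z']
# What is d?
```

After line 1: d = {'x': 36, 'y': 5}
After line 2 (y overwritten, z added): d = {'x': 36, 'y': 45, 'z': 2}
After line 3 (total = 36 + 45 + 2 = 83): d = {'x': 36, 'y': 45, 'z': 2, 'total': 83}

{'x': 36, 'y': 45, 'z': 2, 'total': 83}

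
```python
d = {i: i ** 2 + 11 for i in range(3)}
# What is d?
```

{0: 11, 1: 12, 2: 15}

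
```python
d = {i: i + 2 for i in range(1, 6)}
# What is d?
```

{1: 3, 2: 4, 3: 5, 4: 6, 5: 7}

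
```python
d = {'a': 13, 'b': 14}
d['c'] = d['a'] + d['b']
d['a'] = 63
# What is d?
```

After line 1: d = {'a': 13, 'b': 14}
After line 2 (d['c'] = 13 + 14): d = {'a': 13, 'b': 14, 'c': 27}
After line 3: d = {'a': 63, 'b': 14, 'c': 27}

{'a': 63, 'b': 14, 'c': 27}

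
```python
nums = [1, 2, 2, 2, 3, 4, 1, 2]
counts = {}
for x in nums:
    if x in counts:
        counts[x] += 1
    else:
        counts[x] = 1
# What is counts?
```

Initial: counts = {}, nums = [1, 2, 2, 2, 3, 4, 1, 2]
See 1: counts = {1: 1}
See 2: counts = {1: 1, 2: 1}
See 2: counts = {1: 1, 2: 2}
See 2: counts = {1: 1, 2: 3}
See 3: counts = {1: 1, 2: 3, 3: 1}
See 4: counts = {1: 1, 2: 3, 3: 1, 4: 1}
See 1: counts = {1: 2, 2: 3, 3: 1, 4: 1}
See 2: counts = {1: 2, 2: 4, 3: 1, 4: 1}

{1: 2, 2: 4, 3: 1, 4: 1}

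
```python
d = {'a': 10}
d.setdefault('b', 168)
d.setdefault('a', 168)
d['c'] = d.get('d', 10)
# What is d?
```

After line 1: d = {'a': 10}
After line 2 (setdefault adds 'b'=168): d = {'a': 10, 'b': 168}
After line 3 (setdefault 'a' no-op, already exists): d = {'a': 10, 'b': 168}
After line 4 (get('d', 10) returns default since 'd' not in d): d = {'a': 10, 'b': 168, 'c': 10}

{'a': 10, 'b': 168, 'c': 10}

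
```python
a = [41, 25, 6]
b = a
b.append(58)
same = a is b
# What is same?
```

After line 1: a = [41, 25, 6]
After line 2 (b = a is an alias, same object): a = [41, 25, 6], b = [41, 25, 6]
After line 3 (b.append mutates the shared list): a = [41, 25, 6, 58], b = [41, 25, 6, 58]
After line 4 (same = a is b; same object -> True): same = True

True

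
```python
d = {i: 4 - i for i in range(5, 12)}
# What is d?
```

{5: -1, 6: -2, 7: -3, 8: -4, 9: -5, 10: -6, 11: -7}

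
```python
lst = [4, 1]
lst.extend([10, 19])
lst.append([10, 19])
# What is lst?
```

After line 1: lst = [4, 1]
After line 2 (extend unpacks [10, 19]): lst = [4, 1, 10, 19]
After line 3 (append adds [10, 19] as single element): lst = [4, 1, 10, 19, [10, 19]]

[4, 1, 10, 19, [10, 19]]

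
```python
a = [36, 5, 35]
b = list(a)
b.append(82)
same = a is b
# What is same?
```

After line 1: a = [36, 5, 35]
After line 2 (b = list(a) is a shallow copy, new object): a = [36, 5, 35], b = [36, 5, 35]
After line 3 (append only mutates b): a = [36, 5, 35], b = [36, 5, 35, 82]
After line 4 (same = a is b; different objects -> False): same = False

False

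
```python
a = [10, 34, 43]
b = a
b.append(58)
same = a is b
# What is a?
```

After line 1: a = [10, 34, 43]
After line 2 (b = a is an alias, same object): a = [10, 34, 43], b = [10, 34, 43]
After line 3 (b.append mutates the shared list): a = [10, 34, 43, 58], b = [10, 34, 43, 58]
After line 4 (same = a is b; same object -> True): same = True

[10, 34, 43, 58]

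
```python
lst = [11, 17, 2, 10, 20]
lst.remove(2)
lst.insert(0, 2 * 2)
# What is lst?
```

After line 1: lst = [11, 17, 2, 10, 20]
After line 2 (remove first 2): lst = [11, 17, 10, 20]
After line 3 (insert 4 at index 0): lst = [4, 11, 17, 10, 20]

[4, 11, 17, 10, 20]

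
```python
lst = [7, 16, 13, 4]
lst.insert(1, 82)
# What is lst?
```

[7, 82, 16, 13, 4]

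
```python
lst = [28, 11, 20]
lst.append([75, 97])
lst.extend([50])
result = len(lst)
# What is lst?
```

After line 1: lst = [28, 11, 20]
After line 2 (append adds [75, 97] as single element): lst = [28, 11, 20, [75, 97]]
After line 3 (extend unpacks [50], adds 50): lst = [28, 11, 20, [75, 97], 50]
After line 4: result = len(lst) = 5

[28, 11, 20, [75, 97], 50]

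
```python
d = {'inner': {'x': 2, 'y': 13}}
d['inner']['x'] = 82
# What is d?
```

After line 1: d = {'inner': {'x': 2, 'y': 13}}
After line 2 (inner x overwritten): d = {'inner': {'x': 82, 'y': 13}}

{'inner': {'x': 82, 'y': 13}}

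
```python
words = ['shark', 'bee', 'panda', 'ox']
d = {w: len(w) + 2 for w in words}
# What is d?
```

{'shark': 7, 'bee': 5, 'panda': 7, 'ox': 4}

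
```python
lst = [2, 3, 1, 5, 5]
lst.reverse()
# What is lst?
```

[5, 5, 1, 3, 2]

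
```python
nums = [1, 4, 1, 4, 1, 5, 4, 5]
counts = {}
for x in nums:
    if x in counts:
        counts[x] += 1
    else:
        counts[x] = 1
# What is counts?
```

Initial: counts = {}, nums = [1, 4, 1, 4, 1, 5, 4, 5]
See 1: counts = {1: 1}
See 4: counts = {1: 1, 4: 1}
See 1: counts = {1: 2, 4: 1}
See 4: counts = {1: 2, 4: 2}
See 1: counts = {1: 3, 4: 2}
See 5: counts = {1: 3, 4: 2, 5: 1}
See 4: counts = {1: 3, 4: 3, 5: 1}
See 5: counts = {1: 3, 4: 3, 5: 2}

{1: 3, 4: 3, 5: 2}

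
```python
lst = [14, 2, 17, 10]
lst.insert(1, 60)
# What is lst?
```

[14, 60, 2, 17, 10]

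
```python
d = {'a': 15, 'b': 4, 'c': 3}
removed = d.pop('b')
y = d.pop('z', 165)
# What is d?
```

After line 1: d = {'a': 15, 'b': 4, 'c': 3}
After line 2 (pop 'b' returns 4): d = {'a': 15, 'c': 3}, removed = 4
After line 3 (pop 'z' missing, returns default 165): d = {'a': 15, 'c': 3}, y = 165

{'a': 15, 'c': 3}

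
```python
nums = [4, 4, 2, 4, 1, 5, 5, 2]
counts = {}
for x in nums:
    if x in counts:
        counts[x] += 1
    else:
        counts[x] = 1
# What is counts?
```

Initial: counts = {}, nums = [4, 4, 2, 4, 1, 5, 5, 2]
See 4: counts = {4: 1}
See 4: counts = {4: 2}
See 2: counts = {4: 2, 2: 1}
See 4: counts = {4: 3, 2: 1}
See 1: counts = {4: 3, 2: 1, 1: 1}
See 5: counts = {4: 3, 2: 1, 1: 1, 5: 1}
See 5: counts = {4: 3, 2: 1, 1: 1, 5: 2}
See 2: counts = {4: 3, 2: 2, 1: 1, 5: 2}

{4: 3, 2: 2, 1: 1, 5: 2}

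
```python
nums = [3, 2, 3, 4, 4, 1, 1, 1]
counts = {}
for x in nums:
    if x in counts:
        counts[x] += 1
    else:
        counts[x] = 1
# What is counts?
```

Initial: counts = {}, nums = [3, 2, 3, 4, 4, 1, 1, 1]
See 3: counts = {3: 1}
See 2: counts = {3: 1, 2: 1}
See 3: counts = {3: 2, 2: 1}
See 4: counts = {3: 2, 2: 1, 4: 1}
See 4: counts = {3: 2, 2: 1, 4: 2}
See 1: counts = {3: 2, 2: 1, 4: 2, 1: 1}
See 1: counts = {3: 2, 2: 1, 4: 2, 1: 2}
See 1: counts = {3: 2, 2: 1, 4: 2, 1: 3}

{3: 2, 2: 1, 4: 2, 1: 3}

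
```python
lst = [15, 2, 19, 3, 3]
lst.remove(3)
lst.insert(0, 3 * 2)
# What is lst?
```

After line 1: lst = [15, 2, 19, 3, 3]
After line 2 (remove first 3): lst = [15, 2, 19, 3]
After line 3 (insert 6 at index 0): lst = [6, 15, 2, 19, 3]

[6, 15, 2, 19, 3]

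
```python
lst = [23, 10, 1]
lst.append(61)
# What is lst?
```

[23, 10, 1, 61]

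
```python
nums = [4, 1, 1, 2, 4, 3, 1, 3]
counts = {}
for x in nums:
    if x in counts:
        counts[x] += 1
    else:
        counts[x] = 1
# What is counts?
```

Initial: counts = {}, nums = [4, 1, 1, 2, 4, 3, 1, 3]
See 4: counts = {4: 1}
See 1: counts = {4: 1, 1: 1}
See 1: counts = {4: 1, 1: 2}
See 2: counts = {4: 1, 1: 2, 2: 1}
See 4: counts = {4: 2, 1: 2, 2: 1}
See 3: counts = {4: 2, 1: 2, 2: 1, 3: 1}
See 1: counts = {4: 2, 1: 3, 2: 1, 3: 1}
See 3: counts = {4: 2, 1: 3, 2: 1, 3: 2}

{4: 2, 1: 3, 2: 1, 3: 2}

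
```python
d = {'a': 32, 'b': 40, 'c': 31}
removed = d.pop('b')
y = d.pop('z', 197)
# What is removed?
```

After line 1: d = {'a': 32, 'b': 40, 'c': 31}
After line 2 (pop 'b' returns 40): d = {'a': 32, 'c': 31}, removed = 40
After line 3 (pop 'z' missing, returns default 197): d = {'a': 32, 'c': 31}, y = 197

40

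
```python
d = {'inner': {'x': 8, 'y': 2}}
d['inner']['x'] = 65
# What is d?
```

After line 1: d = {'inner': {'x': 8, 'y': 2}}
After line 2 (inner x overwritten): d = {'inner': {'x': 65, 'y': 2}}

{'inner': {'x': 65, 'y': 2}}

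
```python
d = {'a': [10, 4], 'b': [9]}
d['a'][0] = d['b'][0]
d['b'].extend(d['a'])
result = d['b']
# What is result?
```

After line 1: d = {'a': [10, 4], 'b': [9]}
After line 2 (a[0] = b[0] = 9): d = {'a': [9, 4], 'b': [9]}
After line 3 (b.extend(a) appends [9, 4]): d = {'a': [9, 4], 'b': [9, 9, 4]}
After line 4: result = d['b'] = [9, 9, 4]

[9, 9, 4]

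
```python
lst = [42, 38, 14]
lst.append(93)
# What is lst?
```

[42, 38, 14, 93]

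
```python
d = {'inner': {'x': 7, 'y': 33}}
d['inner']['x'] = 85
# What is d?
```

After line 1: d = {'inner': {'x': 7, 'y': 33}}
After line 2 (inner x overwritten): d = {'inner': {'x': 85, 'y': 33}}

{'inner': {'x': 85, 'y': 33}}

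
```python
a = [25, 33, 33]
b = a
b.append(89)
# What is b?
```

After line 1: a = [25, 33, 33]
After line 2 (b = a is an alias, same object): a = [25, 33, 33], b = [25, 33, 33]
After line 3 (b.append mutates the shared list): a = [25, 33, 33, 89], b = [25, 33, 33, 89]

[25, 33, 33, 89]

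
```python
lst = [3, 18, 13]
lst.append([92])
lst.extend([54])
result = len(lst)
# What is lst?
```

After line 1: lst = [3, 18, 13]
After line 2 (append adds [92] as single element): lst = [3, 18, 13, [92]]
After line 3 (extend unpacks [54], adds 54): lst = [3, 18, 13, [92], 54]
After line 4: result = len(lst) = 5

[3, 18, 13, [92], 54]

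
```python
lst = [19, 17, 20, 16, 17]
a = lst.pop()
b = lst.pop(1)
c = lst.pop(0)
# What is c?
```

After line 1: lst = [19, 17, 20, 16, 17]
After line 2 (pop() -> a = 17): lst = [19, 17, 20, 16]
After line 3 (pop(1) -> b = 17): lst = [19, 20, 16]
After line 4 (pop(0) -> c = 19): lst = [20, 16]

19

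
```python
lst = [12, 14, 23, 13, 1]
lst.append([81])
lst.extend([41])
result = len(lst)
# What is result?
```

After line 1: lst = [12, 14, 23, 13, 1]
After line 2 (append adds [81] as single element): lst = [12, 14, 23, 13, 1, [81]]
After line 3 (extend unpacks [41], adds 41): lst = [12, 14, 23, 13, 1, [81], 41]
After line 4: result = len(lst) = 7

7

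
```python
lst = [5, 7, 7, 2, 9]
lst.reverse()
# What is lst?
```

[9, 2, 7, 7, 5]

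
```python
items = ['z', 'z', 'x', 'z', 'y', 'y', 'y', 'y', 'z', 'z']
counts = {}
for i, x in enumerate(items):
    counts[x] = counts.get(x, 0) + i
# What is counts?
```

Initial: counts = {}, items = ['z', 'z', 'x', 'z', 'y', 'y', 'y', 'y', 'z', 'z']
i=0, x='z': counts = {'z': 0}
i=1, x='z': counts = {'z': 1}
i=2, x='x': counts = {'z': 1, 'x': 2}
i=3, x='z': counts = {'z': 4, 'x': 2}
i=4, x='y': counts = {'z': 4, 'x': 2, 'y': 4}
i=5, x='y': counts = {'z': 4, 'x': 2, 'y': 9}
i=6, x='y': counts = {'z': 4, 'x': 2, 'y': 15}
i=7, x='y': counts = {'z': 4, 'x': 2, 'y': 22}
i=8, x='z': counts = {'z': 12, 'x': 2, 'y': 22}
i=9, x='z': counts = {'z': 21, 'x': 2, 'y': 22}

{'z': 21, 'x': 2, 'y': 22}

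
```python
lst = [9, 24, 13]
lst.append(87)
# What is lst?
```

[9, 24, 13, 87]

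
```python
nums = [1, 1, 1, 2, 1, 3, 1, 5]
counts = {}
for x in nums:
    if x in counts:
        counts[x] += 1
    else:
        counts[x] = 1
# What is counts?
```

Initial: counts = {}, nums = [1, 1, 1, 2, 1, 3, 1, 5]
See 1: counts = {1: 1}
See 1: counts = {1: 2}
See 1: counts = {1: 3}
See 2: counts = {1: 3, 2: 1}
See 1: counts = {1: 4, 2: 1}
See 3: counts = {1: 4, 2: 1, 3: 1}
See 1: counts = {1: 5, 2: 1, 3: 1}
See 5: counts = {1: 5, 2: 1, 3: 1, 5: 1}

{1: 5, 2: 1, 3: 1, 5: 1}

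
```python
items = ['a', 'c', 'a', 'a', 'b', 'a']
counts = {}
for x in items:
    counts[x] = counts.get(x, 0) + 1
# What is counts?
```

Initial: counts = {}, items = ['a', 'c', 'a', 'a', 'b', 'a']
See 'a': counts = {'a': 1}
See 'c': counts = {'a': 1, 'c': 1}
See 'a': counts = {'a': 2, 'c': 1}
See 'a': counts = {'a': 3, 'c': 1}
See 'b': counts = {'a': 3, 'c': 1, 'b': 1}
See 'a': counts = {'a': 4, 'c': 1, 'b': 1}

{'a': 4, 'c': 1, 'b': 1}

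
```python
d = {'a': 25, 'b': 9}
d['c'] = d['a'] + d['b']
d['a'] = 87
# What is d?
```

After line 1: d = {'a': 25, 'b': 9}
After line 2 (d['c'] = 25 + 9): d = {'a': 25, 'b': 9, 'c': 34}
After line 3: d = {'a': 87, 'b': 9, 'c': 34}

{'a': 87, 'b': 9, 'c': 34}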